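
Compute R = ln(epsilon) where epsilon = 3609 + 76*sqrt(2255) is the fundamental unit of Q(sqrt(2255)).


epsilon = 3609 + 76*sqrt(2255)
= 7217.9999
R = ln(7217.9999)
= 8.8843

8.8843


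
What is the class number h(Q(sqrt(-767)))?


K = Q(sqrt(-767)). d mod 4 = 1, so D = disc(K) = d = -767
h(K) equals the number of primitive reduced positive-definite forms (a, b, c) = a*x^2 + b*x*y + c*y^2 with b^2 - 4ac = D,
where reduced means |b| <= a <= c, with b >= 0 whenever |b| = a or a = c, and primitive means gcd(a, b, c) = 1.
Reduced forces 3a^2 <= |D| = 767, so 1 <= a <= 15; b must have the parity of D, and c = (b^2 - D)/(4a) must be an integer >= a.
Enumerate a = 1..15, b in [-a, a]:
  a=1: (1, 1, 192)  [1]
  a=2: (2, -1, 96), (2, 1, 96)  [2]
  a=3: (3, -1, 64), (3, 1, 64)  [2]
  a=4: (4, -1, 48), (4, 1, 48)  [2]
  a=5: none
  a=6: (6, -5, 33), (6, -1, 32), (6, 1, 32), (6, 5, 33)  [4]
  a=7: none
  a=8: (8, -1, 24), (8, 1, 24)  [2]
  a=9: (9, -5, 22), (9, 5, 22)  [2]
  a=10: none
  a=11: (11, -5, 18), (11, 5, 18)  [2]
  a=12: (12, -7, 17), (12, -1, 16), (12, 1, 16), (12, 7, 17)  [4]
  a=13: (13, 13, 18)  [1]
  a=14..15: none
Total reduced forms: 1 + 2 + 2 + 2 + 4 + 2 + 2 + 2 + 4 + 1 = 22
h = 22

22


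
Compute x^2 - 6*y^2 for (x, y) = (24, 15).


x^2 - d*y^2
= 24^2 - 6*15^2
= 576 - 1350
= -774

-774


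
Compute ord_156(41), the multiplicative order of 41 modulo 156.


We want ord_156(41), the smallest k >= 1 with 41^k = 1 mod 156.
n = 156 = 2^2 * 3 * 13, phi(156) = 48; the order divides phi(n).
Divisors of 48: 1, 2, 3, 4, 6, 8, 12, 16, 24, 48
Repeated squaring mod 156: 41^1 = 41, 41^2 = 121, 41^4 = 133, 41^8 = 61, 41^16 = 133, 41^32 = 61
Test divisors in increasing order:
  k=1: 41^1 = 41 mod 156
  k=2: 41^2 = 121 mod 156
  k=3: 41^3 = 121 * 41 = 125 mod 156
  k=4: 41^4 = 133 mod 156
  k=6: 41^6 = 133 * 121 = 25 mod 156
  k=8: 41^8 = 61 mod 156
  k=12: 41^12 = 61 * 133 = 1 mod 156  <- first divisor giving 1
Order = 12

12


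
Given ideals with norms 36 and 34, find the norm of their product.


N(IJ) = N(I) * N(J)
= 36 * 34
= 1224

1224


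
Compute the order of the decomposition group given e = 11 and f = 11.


|D_P| = e * f
= 11 * 11
= 121

121


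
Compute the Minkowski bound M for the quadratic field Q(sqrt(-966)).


d = -966, d mod 4 = 2, so disc(K) = 4d = -3864; |disc(K)| = 3864
Imaginary quadratic field, so n = 2, s = r2 = 1, r1 = 0
M = (n!/n^n) * (4/pi)^s * sqrt(|disc(K)|) = (2!/2^2) * (4/pi)^1 * sqrt(3864)
= 0.5 * 1.273240 * 62.161081
= 39.5730

39.5730


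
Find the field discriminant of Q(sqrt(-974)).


For K = Q(sqrt(d)) with d squarefree: disc(K) = d if d = 1 mod 4, and disc(K) = 4d if d = 2 or 3 mod 4.
Here d = -974, and d mod 4 = 2.
d = 2 mod 4, not 1 (O_K = Z[sqrt(d)]), so disc(K) = 4d = 4 * (-974) = -3896

-3896


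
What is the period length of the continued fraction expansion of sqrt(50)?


Run the CF algorithm for sqrt(50).
a_0 = floor(sqrt(50)) = 7; set m_0=0, q_0=1.
Recurrence: m' = q*a - m,  q' = (d - m'^2)/q,  a' = floor((a_0 + m')/q').
  step 1: m=7, q=1, a=14
a_1 = 2*a_0 = 14, so the period closes here.
sqrt(50) = [7; 14]
Period length = 1

1


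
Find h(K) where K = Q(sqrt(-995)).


K = Q(sqrt(-995)). d mod 4 = 1, so D = disc(K) = d = -995
h(K) equals the number of primitive reduced positive-definite forms (a, b, c) = a*x^2 + b*x*y + c*y^2 with b^2 - 4ac = D,
where reduced means |b| <= a <= c, with b >= 0 whenever |b| = a or a = c, and primitive means gcd(a, b, c) = 1.
Reduced forces 3a^2 <= |D| = 995, so 1 <= a <= 18; b must have the parity of D, and c = (b^2 - D)/(4a) must be an integer >= a.
Enumerate a = 1..18, b in [-a, a]:
  a=1: (1, 1, 249)  [1]
  a=2: none
  a=3: (3, -1, 83), (3, 1, 83)  [2]
  a=4: none
  a=5: (5, 5, 51)  [1]
  a=6..8: none
  a=9: (9, -7, 29), (9, 7, 29)  [2]
  a=10..14: none
  a=15: (15, -5, 17), (15, 5, 17)  [2]
  a=16..18: none
Total reduced forms: 1 + 2 + 1 + 2 + 2 = 8
h = 8

8


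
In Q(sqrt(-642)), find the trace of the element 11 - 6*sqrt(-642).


Tr(a + b*sqrt(d)) = (a + b*sqrt(d)) + (a - b*sqrt(d)) = 2a
= 2 * (11)
= 22

22


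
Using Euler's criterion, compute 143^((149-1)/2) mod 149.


p = 149 is prime and the exponent is (p-1)/2 = 74, so by Euler's criterion 143^74 = (143/149) = +1 or -1 mod 149.
Compute by square-and-multiply:
  74 = 64 + 8 + 2 (binary 1001010)
  Repeated squaring mod 149: 143^1 = 143, 143^2 = 36, 143^4 = 104, 143^8 = 88, 143^16 = 145, 143^32 = 16, 143^64 = 107
  143^74 = 143^64 * 143^8 * 143^2 = 107 * 88 * 36 mod 149
    107 * 88 = 9416 = 29 mod 149
    29 * 36 = 1044 = 1 mod 149
  143^74 = 1 mod 149
Result 1: 143 is a quadratic residue mod 149.
143^74 mod 149 = 1

1


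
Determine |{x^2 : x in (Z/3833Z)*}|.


For prime p, the number of non-zero quadratic residues is (p-1)/2.
= (3833-1)/2
= 1916

1916


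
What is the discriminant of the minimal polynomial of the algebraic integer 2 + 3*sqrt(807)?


The element 2 + 3*sqrt(807) has minimal polynomial:
x^2 - 4*x - 7259
Discriminant = (-4)^2 - 4*(-7259)
= 16 + 29036
= 29052

29052


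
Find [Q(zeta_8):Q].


The degree equals Euler's totient phi(8).
8 = 2^3
phi(8) = 4

4


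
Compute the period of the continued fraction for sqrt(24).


Run the CF algorithm for sqrt(24).
a_0 = floor(sqrt(24)) = 4; set m_0=0, q_0=1.
Recurrence: m' = q*a - m,  q' = (d - m'^2)/q,  a' = floor((a_0 + m')/q').
  step 1: m=4, q=8, a=1
  step 2: m=4, q=1, a=8
a_2 = 2*a_0 = 8, so the period closes here.
sqrt(24) = [4; 1, 8]
Period length = 2

2


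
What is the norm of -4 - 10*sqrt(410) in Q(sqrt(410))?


N(a + b*sqrt(d)) = a^2 - d*b^2
= (-4)^2 - (410)*(-10)^2
= 16 - 41000
= -40984

-40984


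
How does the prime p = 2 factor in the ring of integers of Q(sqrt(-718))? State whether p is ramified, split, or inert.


K = Q(sqrt(-718)). Since d mod 4 = 2, disc(K) = -2872.
Check p | disc: -2872 mod 2 = 0.
p divides disc, so p ramifies: (p) = P^2 with e=2, f=1, g=1.
Therefore p is ramified.

ramified


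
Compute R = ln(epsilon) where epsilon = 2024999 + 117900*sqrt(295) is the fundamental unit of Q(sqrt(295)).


epsilon = 2024999 + 117900*sqrt(295)
= 4.0500e+06
R = ln(4.0500e+06)
= 15.2142

15.2142


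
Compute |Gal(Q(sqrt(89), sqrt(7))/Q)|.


The 2 square roots of distinct primes are multiplicatively independent over Q,
so [K:Q] = 2^2 and Gal(K/Q) is isomorphic to (Z/2Z)^2.
|Gal| = 2^2 = 4

4


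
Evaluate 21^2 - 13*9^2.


x^2 - d*y^2
= 21^2 - 13*9^2
= 441 - 1053
= -612

-612


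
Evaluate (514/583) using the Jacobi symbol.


Compute (514/583) via quadratic reciprocity:
  pull out 2: (2/583) = +1  (since 583 mod 8 = 7)
  reciprocity: (257/583) -> +(583/257)
  reduce: (69/257)
  reciprocity: (69/257) -> +(257/69)
  reduce: (50/69)
  pull out 2: (2/69) = -1  (since 69 mod 8 = 5)
  reciprocity: (25/69) -> +(69/25)
  reduce: (19/25)
  reciprocity: (19/25) -> +(25/19)
  reduce: (6/19)
  pull out 2: (2/19) = -1  (since 19 mod 8 = 3)
  reciprocity: (3/19) -> -(19/3)
  reduce: (1/3)
  (1/3) = 1
Product of signs = -1

-1


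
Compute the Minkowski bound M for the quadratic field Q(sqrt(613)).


d = 613, d mod 4 = 1, so disc(K) = d = 613; |disc(K)| = 613
Real quadratic field, so n = 2, s = r2 = 0, r1 = 2
M = (n!/n^n) * (4/pi)^s * sqrt(|disc(K)|) = (2!/2^2) * (4/pi)^0 * sqrt(613)
= 0.5 * 1.000000 * 24.758837
= 12.3794

12.3794


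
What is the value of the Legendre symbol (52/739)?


p = 739 is prime, so compute (52/739) with the reciprocity algorithm (Jacobi-symbol steps: pull out 2s via (2/n), flip via reciprocity, reduce):
  pull out 2: (2/739) = -1  (since 739 mod 8 = 3)
  pull out 2: (2/739) = -1  (since 739 mod 8 = 3)
  reciprocity: (13/739) -> +(739/13)
  reduce: (11/13)
  reciprocity: (11/13) -> +(13/11)
  reduce: (2/11)
  pull out 2: (2/11) = -1  (since 11 mod 8 = 3)
  (1/11) = 1
Product of signs = -1
(52/739) = -1

-1


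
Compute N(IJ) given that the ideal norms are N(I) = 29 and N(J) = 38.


N(IJ) = N(I) * N(J)
= 29 * 38
= 1102

1102


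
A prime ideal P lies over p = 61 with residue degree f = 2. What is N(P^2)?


N(P^a) = p^(a*f)
= 61^(2*2)
= 61^4
= 13845841

13845841


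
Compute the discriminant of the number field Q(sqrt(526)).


For K = Q(sqrt(d)) with d squarefree: disc(K) = d if d = 1 mod 4, and disc(K) = 4d if d = 2 or 3 mod 4.
Here d = 526, and d mod 4 = 2.
d = 2 mod 4, not 1 (O_K = Z[sqrt(d)]), so disc(K) = 4d = 4 * (526) = 2104

2104


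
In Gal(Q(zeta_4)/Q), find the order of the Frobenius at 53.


The Frobenius at p in Gal(Q(zeta_n)/Q) = (Z/nZ)* is the class of p, so its order is ord_4(53), the smallest k >= 1 with 53^k = 1 mod 4.
n = 4 = 2^2, phi(4) = 2; the order divides phi(n).
Divisors of 2: 1, 2
Repeated squaring mod 4: 53^1 = 1, 53^2 = 1
Test divisors in increasing order:
  k=1: 53^1 = 1 mod 4  <- first divisor giving 1
Order = 1

1


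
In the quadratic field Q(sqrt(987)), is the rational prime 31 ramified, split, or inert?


K = Q(sqrt(987)). Since d mod 4 = 3, disc(K) = 3948.
Check p | disc: 3948 mod 31 = 11.
p does not divide disc. Compute Legendre symbol (d/p):
26^((31-1)/2) mod 31 = -1
(d/p) = -1, so p is inert: (p) stays prime with e=1, f=2, g=1.
Therefore p is inert.

inert


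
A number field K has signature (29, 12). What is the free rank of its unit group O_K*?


By Dirichlet's unit theorem:
rank = r1 + r2 - 1
= 29 + 12 - 1
= 40

40


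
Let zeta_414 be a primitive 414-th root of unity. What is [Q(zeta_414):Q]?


The degree equals Euler's totient phi(414).
414 = 2 * 3^2 * 23
phi(414) = 132

132


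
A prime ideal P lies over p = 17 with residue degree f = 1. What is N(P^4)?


N(P^a) = p^(a*f)
= 17^(4*1)
= 17^4
= 83521

83521


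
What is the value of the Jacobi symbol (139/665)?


Compute (139/665) via quadratic reciprocity:
  reciprocity: (139/665) -> +(665/139)
  reduce: (109/139)
  reciprocity: (109/139) -> +(139/109)
  reduce: (30/109)
  pull out 2: (2/109) = -1  (since 109 mod 8 = 5)
  reciprocity: (15/109) -> +(109/15)
  reduce: (4/15)
  pull out 2: (2/15) = +1  (since 15 mod 8 = 7)
  pull out 2: (2/15) = +1  (since 15 mod 8 = 7)
  (1/15) = 1
Product of signs = -1

-1


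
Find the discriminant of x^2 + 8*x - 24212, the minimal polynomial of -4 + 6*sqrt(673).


The element -4 + 6*sqrt(673) has minimal polynomial:
x^2 + 8*x - 24212
Discriminant = (8)^2 - 4*(-24212)
= 64 + 96848
= 96912

96912


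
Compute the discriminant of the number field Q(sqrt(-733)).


For K = Q(sqrt(d)) with d squarefree: disc(K) = d if d = 1 mod 4, and disc(K) = 4d if d = 2 or 3 mod 4.
Here d = -733, and d mod 4 = 3.
d = 3 mod 4, not 1 (O_K = Z[sqrt(d)]), so disc(K) = 4d = 4 * (-733) = -2932

-2932


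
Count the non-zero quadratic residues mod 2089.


For prime p, the number of non-zero quadratic residues is (p-1)/2.
= (2089-1)/2
= 1044

1044


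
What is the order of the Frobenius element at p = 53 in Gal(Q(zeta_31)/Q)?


The Frobenius at p in Gal(Q(zeta_n)/Q) = (Z/nZ)* is the class of p, so its order is ord_31(53), the smallest k >= 1 with 53^k = 1 mod 31.
n = 31 = 31, phi(31) = 30; the order divides phi(n).
Divisors of 30: 1, 2, 3, 5, 6, 10, 15, 30
Repeated squaring mod 31: 53^1 = 22, 53^2 = 19, 53^4 = 20, 53^8 = 28, 53^16 = 9
Test divisors in increasing order:
  k=1: 53^1 = 22 mod 31
  k=2: 53^2 = 19 mod 31
  k=3: 53^3 = 19 * 22 = 15 mod 31
  k=5: 53^5 = 20 * 22 = 6 mod 31
  k=6: 53^6 = 20 * 19 = 8 mod 31
  k=10: 53^10 = 28 * 19 = 5 mod 31
  k=15: 53^15 = 28 * 20 * 19 * 22 = 30 mod 31
  k=30: 53^30 = 9 * 28 * 20 * 19 = 1 mod 31  <- first divisor giving 1
Order = 30

30


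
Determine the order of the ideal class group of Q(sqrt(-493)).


K = Q(sqrt(-493)). d mod 4 = 3, so D = disc(K) = 4d = -1972
h(K) equals the number of primitive reduced positive-definite forms (a, b, c) = a*x^2 + b*x*y + c*y^2 with b^2 - 4ac = D,
where reduced means |b| <= a <= c, with b >= 0 whenever |b| = a or a = c, and primitive means gcd(a, b, c) = 1.
Reduced forces 3a^2 <= |D| = 1972, so 1 <= a <= 25; b must have the parity of D, and c = (b^2 - D)/(4a) must be an integer >= a.
Enumerate a = 1..25, b in [-a, a]:
  a=1: (1, 0, 493)  [1]
  a=2: (2, 2, 247)  [1]
  a=3..6: none
  a=7: (7, -4, 71), (7, 4, 71)  [2]
  a=8..12: none
  a=13: (13, -2, 38), (13, 2, 38)  [2]
  a=14: (14, -10, 37), (14, 10, 37)  [2]
  a=15..16: none
  a=17: (17, 0, 29)  [1]
  a=18: none
  a=19: (19, -2, 26), (19, 2, 26)  [2]
  a=20..22: none
  a=23: (23, 12, 23)  [1]
  a=24..25: none
Total reduced forms: 1 + 1 + 2 + 2 + 2 + 1 + 2 + 1 = 12
h = 12

12


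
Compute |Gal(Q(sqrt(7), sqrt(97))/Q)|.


The 2 square roots of distinct primes are multiplicatively independent over Q,
so [K:Q] = 2^2 and Gal(K/Q) is isomorphic to (Z/2Z)^2.
|Gal| = 2^2 = 4

4


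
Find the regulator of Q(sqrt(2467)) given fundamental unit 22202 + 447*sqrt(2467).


epsilon = 22202 + 447*sqrt(2467)
= 44404.0000
R = ln(44404.0000)
= 10.7011

10.7011


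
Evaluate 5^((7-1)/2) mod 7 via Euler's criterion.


p = 7 is prime and the exponent is (p-1)/2 = 3, so by Euler's criterion 5^3 = (5/7) = +1 or -1 mod 7.
Compute by square-and-multiply:
  3 = 2 + 1 (binary 11)
  Repeated squaring mod 7: 5^1 = 5, 5^2 = 4
  5^3 = 5^2 * 5^1 = 4 * 5 mod 7
    4 * 5 = 20 = 6 mod 7
  5^3 = 6 mod 7
Result 6 = p - 1 = -1 mod 7: 5 is a quadratic non-residue mod 7. As a residue in [0, p-1] the value is 6.
5^3 mod 7 = 6

6


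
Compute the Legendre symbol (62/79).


p = 79 is prime, so compute (62/79) with the reciprocity algorithm (Jacobi-symbol steps: pull out 2s via (2/n), flip via reciprocity, reduce):
  pull out 2: (2/79) = +1  (since 79 mod 8 = 7)
  reciprocity: (31/79) -> -(79/31)
  reduce: (17/31)
  reciprocity: (17/31) -> +(31/17)
  reduce: (14/17)
  pull out 2: (2/17) = +1  (since 17 mod 8 = 1)
  reciprocity: (7/17) -> +(17/7)
  reduce: (3/7)
  reciprocity: (3/7) -> -(7/3)
  reduce: (1/3)
  (1/3) = 1
Product of signs = 1
(62/79) = 1

1


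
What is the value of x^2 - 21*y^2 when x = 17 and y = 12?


x^2 - d*y^2
= 17^2 - 21*12^2
= 289 - 3024
= -2735

-2735


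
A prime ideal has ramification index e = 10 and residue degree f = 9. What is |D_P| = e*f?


|D_P| = e * f
= 10 * 9
= 90

90


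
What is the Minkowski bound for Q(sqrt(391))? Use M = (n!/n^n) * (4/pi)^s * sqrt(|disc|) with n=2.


d = 391, d mod 4 = 3, so disc(K) = 4d = 1564; |disc(K)| = 1564
Real quadratic field, so n = 2, s = r2 = 0, r1 = 2
M = (n!/n^n) * (4/pi)^s * sqrt(|disc(K)|) = (2!/2^2) * (4/pi)^0 * sqrt(1564)
= 0.5 * 1.000000 * 39.547440
= 19.7737

19.7737


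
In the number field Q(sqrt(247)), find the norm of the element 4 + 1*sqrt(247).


N(a + b*sqrt(d)) = a^2 - d*b^2
= (4)^2 - (247)*(1)^2
= 16 - 247
= -231

-231


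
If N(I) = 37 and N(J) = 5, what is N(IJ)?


N(IJ) = N(I) * N(J)
= 37 * 5
= 185

185


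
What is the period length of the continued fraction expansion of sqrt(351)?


Run the CF algorithm for sqrt(351).
a_0 = floor(sqrt(351)) = 18; set m_0=0, q_0=1.
Recurrence: m' = q*a - m,  q' = (d - m'^2)/q,  a' = floor((a_0 + m')/q').
  step 1: m=18, q=27, a=1
  step 2: m=9, q=10, a=2
  step 3: m=11, q=23, a=1
  step 4: m=12, q=9, a=3
  step 5: m=15, q=14, a=2
  step 6: m=13, q=13, a=2
  step 7: m=13, q=14, a=2
  step 8: m=15, q=9, a=3
  step 9: m=12, q=23, a=1
  step 10: m=11, q=10, a=2
  step 11: m=9, q=27, a=1
  step 12: m=18, q=1, a=36
a_12 = 2*a_0 = 36, so the period closes here.
sqrt(351) = [18; 1, 2, 1, 3, 2, 2, 2, 3, 1, 2, 1, 36]
Period length = 12

12


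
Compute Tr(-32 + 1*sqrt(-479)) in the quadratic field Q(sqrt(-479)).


Tr(a + b*sqrt(d)) = (a + b*sqrt(d)) + (a - b*sqrt(d)) = 2a
= 2 * (-32)
= -64

-64


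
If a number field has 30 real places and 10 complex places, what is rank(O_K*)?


By Dirichlet's unit theorem:
rank = r1 + r2 - 1
= 30 + 10 - 1
= 39

39


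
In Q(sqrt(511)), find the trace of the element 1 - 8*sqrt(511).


Tr(a + b*sqrt(d)) = (a + b*sqrt(d)) + (a - b*sqrt(d)) = 2a
= 2 * (1)
= 2

2


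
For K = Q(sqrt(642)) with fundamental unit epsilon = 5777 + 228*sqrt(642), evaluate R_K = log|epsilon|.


epsilon = 5777 + 228*sqrt(642)
= 11553.9999
R = ln(11553.9999)
= 9.3548

9.3548


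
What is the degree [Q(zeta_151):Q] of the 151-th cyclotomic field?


The degree equals Euler's totient phi(151).
151 = 151
phi(151) = 150

150


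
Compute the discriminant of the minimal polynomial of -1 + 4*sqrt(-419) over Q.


The element -1 + 4*sqrt(-419) has minimal polynomial:
x^2 + 2*x + 6705
Discriminant = (2)^2 - 4*(6705)
= 4 - 26820
= -26816

-26816


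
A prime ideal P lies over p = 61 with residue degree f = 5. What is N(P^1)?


N(P^a) = p^(a*f)
= 61^(1*5)
= 61^5
= 844596301

844596301


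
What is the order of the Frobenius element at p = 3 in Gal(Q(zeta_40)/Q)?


The Frobenius at p in Gal(Q(zeta_n)/Q) = (Z/nZ)* is the class of p, so its order is ord_40(3), the smallest k >= 1 with 3^k = 1 mod 40.
n = 40 = 2^3 * 5, phi(40) = 16; the order divides phi(n).
Divisors of 16: 1, 2, 4, 8, 16
Repeated squaring mod 40: 3^1 = 3, 3^2 = 9, 3^4 = 1, 3^8 = 1, 3^16 = 1
Test divisors in increasing order:
  k=1: 3^1 = 3 mod 40
  k=2: 3^2 = 9 mod 40
  k=4: 3^4 = 1 mod 40  <- first divisor giving 1
Order = 4

4


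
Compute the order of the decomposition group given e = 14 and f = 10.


|D_P| = e * f
= 14 * 10
= 140

140


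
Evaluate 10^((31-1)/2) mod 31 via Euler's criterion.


p = 31 is prime and the exponent is (p-1)/2 = 15, so by Euler's criterion 10^15 = (10/31) = +1 or -1 mod 31.
Compute by square-and-multiply:
  15 = 8 + 4 + 2 + 1 (binary 1111)
  Repeated squaring mod 31: 10^1 = 10, 10^2 = 7, 10^4 = 18, 10^8 = 14
  10^15 = 10^8 * 10^4 * 10^2 * 10^1 = 14 * 18 * 7 * 10 mod 31
    14 * 18 = 252 = 4 mod 31
    4 * 7 = 28 = 28 mod 31
    28 * 10 = 280 = 1 mod 31
  10^15 = 1 mod 31
Result 1: 10 is a quadratic residue mod 31.
10^15 mod 31 = 1

1


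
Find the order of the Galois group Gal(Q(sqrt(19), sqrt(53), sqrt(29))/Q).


The 3 square roots of distinct primes are multiplicatively independent over Q,
so [K:Q] = 2^3 and Gal(K/Q) is isomorphic to (Z/2Z)^3.
|Gal| = 2^3 = 8

8


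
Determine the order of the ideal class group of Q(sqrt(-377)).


K = Q(sqrt(-377)). d mod 4 = 3, so D = disc(K) = 4d = -1508
h(K) equals the number of primitive reduced positive-definite forms (a, b, c) = a*x^2 + b*x*y + c*y^2 with b^2 - 4ac = D,
where reduced means |b| <= a <= c, with b >= 0 whenever |b| = a or a = c, and primitive means gcd(a, b, c) = 1.
Reduced forces 3a^2 <= |D| = 1508, so 1 <= a <= 22; b must have the parity of D, and c = (b^2 - D)/(4a) must be an integer >= a.
Enumerate a = 1..22, b in [-a, a]:
  a=1: (1, 0, 377)  [1]
  a=2: (2, 2, 189)  [1]
  a=3: (3, -2, 126), (3, 2, 126)  [2]
  a=4..5: none
  a=6: (6, -2, 63), (6, 2, 63)  [2]
  a=7: (7, -2, 54), (7, 2, 54)  [2]
  a=8: none
  a=9: (9, -2, 42), (9, 2, 42)  [2]
  a=10..12: none
  a=13: (13, 0, 29)  [1]
  a=14: (14, -2, 27), (14, 2, 27)  [2]
  a=15..17: none
  a=18: (18, -2, 21), (18, 2, 21)  [2]
  a=19..20: none
  a=21: (21, 16, 21)  [1]
  a=22: none
Total reduced forms: 1 + 1 + 2 + 2 + 2 + 2 + 1 + 2 + 2 + 1 = 16
h = 16

16


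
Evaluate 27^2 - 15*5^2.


x^2 - d*y^2
= 27^2 - 15*5^2
= 729 - 375
= 354

354


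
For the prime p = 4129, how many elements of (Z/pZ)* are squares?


For prime p, the number of non-zero quadratic residues is (p-1)/2.
= (4129-1)/2
= 2064

2064


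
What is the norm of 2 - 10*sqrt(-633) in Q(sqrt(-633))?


N(a + b*sqrt(d)) = a^2 - d*b^2
= (2)^2 - (-633)*(-10)^2
= 4 + 63300
= 63304

63304


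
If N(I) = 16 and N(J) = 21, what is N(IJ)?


N(IJ) = N(I) * N(J)
= 16 * 21
= 336

336


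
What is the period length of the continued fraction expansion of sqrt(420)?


Run the CF algorithm for sqrt(420).
a_0 = floor(sqrt(420)) = 20; set m_0=0, q_0=1.
Recurrence: m' = q*a - m,  q' = (d - m'^2)/q,  a' = floor((a_0 + m')/q').
  step 1: m=20, q=20, a=2
  step 2: m=20, q=1, a=40
a_2 = 2*a_0 = 40, so the period closes here.
sqrt(420) = [20; 2, 40]
Period length = 2

2


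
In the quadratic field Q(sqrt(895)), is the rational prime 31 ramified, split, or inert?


K = Q(sqrt(895)). Since d mod 4 = 3, disc(K) = 3580.
Check p | disc: 3580 mod 31 = 15.
p does not divide disc. Compute Legendre symbol (d/p):
27^((31-1)/2) mod 31 = -1
(d/p) = -1, so p is inert: (p) stays prime with e=1, f=2, g=1.
Therefore p is inert.

inert


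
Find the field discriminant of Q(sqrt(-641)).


For K = Q(sqrt(d)) with d squarefree: disc(K) = d if d = 1 mod 4, and disc(K) = 4d if d = 2 or 3 mod 4.
Here d = -641, and d mod 4 = 3.
d = 3 mod 4, not 1 (O_K = Z[sqrt(d)]), so disc(K) = 4d = 4 * (-641) = -2564

-2564


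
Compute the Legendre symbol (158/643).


p = 643 is prime, so compute (158/643) with the reciprocity algorithm (Jacobi-symbol steps: pull out 2s via (2/n), flip via reciprocity, reduce):
  pull out 2: (2/643) = -1  (since 643 mod 8 = 3)
  reciprocity: (79/643) -> -(643/79)
  reduce: (11/79)
  reciprocity: (11/79) -> -(79/11)
  reduce: (2/11)
  pull out 2: (2/11) = -1  (since 11 mod 8 = 3)
  (1/11) = 1
Product of signs = 1
(158/643) = 1

1


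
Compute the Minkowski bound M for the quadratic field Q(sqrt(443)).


d = 443, d mod 4 = 3, so disc(K) = 4d = 1772; |disc(K)| = 1772
Real quadratic field, so n = 2, s = r2 = 0, r1 = 2
M = (n!/n^n) * (4/pi)^s * sqrt(|disc(K)|) = (2!/2^2) * (4/pi)^0 * sqrt(1772)
= 0.5 * 1.000000 * 42.095130
= 21.0476

21.0476


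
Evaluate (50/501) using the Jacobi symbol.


Compute (50/501) via quadratic reciprocity:
  pull out 2: (2/501) = -1  (since 501 mod 8 = 5)
  reciprocity: (25/501) -> +(501/25)
  reduce: (1/25)
  (1/25) = 1
Product of signs = -1

-1


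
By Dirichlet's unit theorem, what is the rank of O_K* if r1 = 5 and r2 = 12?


By Dirichlet's unit theorem:
rank = r1 + r2 - 1
= 5 + 12 - 1
= 16

16


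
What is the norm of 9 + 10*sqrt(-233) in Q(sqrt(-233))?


N(a + b*sqrt(d)) = a^2 - d*b^2
= (9)^2 - (-233)*(10)^2
= 81 + 23300
= 23381

23381


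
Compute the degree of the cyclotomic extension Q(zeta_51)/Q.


The degree equals Euler's totient phi(51).
51 = 3 * 17
phi(51) = 32

32


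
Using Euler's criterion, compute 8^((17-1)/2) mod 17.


p = 17 is prime and the exponent is (p-1)/2 = 8, so by Euler's criterion 8^8 = (8/17) = +1 or -1 mod 17.
Compute by square-and-multiply:
  8 = 8 (binary 1000)
  Repeated squaring mod 17: 8^1 = 8, 8^2 = 13, 8^4 = 16, 8^8 = 1
  8^8 = 1 mod 17
Result 1: 8 is a quadratic residue mod 17.
8^8 mod 17 = 1

1


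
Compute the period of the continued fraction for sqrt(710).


Run the CF algorithm for sqrt(710).
a_0 = floor(sqrt(710)) = 26; set m_0=0, q_0=1.
Recurrence: m' = q*a - m,  q' = (d - m'^2)/q,  a' = floor((a_0 + m')/q').
  step 1: m=26, q=34, a=1
  step 2: m=8, q=19, a=1
  step 3: m=11, q=31, a=1
  step 4: m=20, q=10, a=4
  step 5: m=20, q=31, a=1
  step 6: m=11, q=19, a=1
  step 7: m=8, q=34, a=1
  step 8: m=26, q=1, a=52
a_8 = 2*a_0 = 52, so the period closes here.
sqrt(710) = [26; 1, 1, 1, 4, 1, 1, 1, 52]
Period length = 8

8


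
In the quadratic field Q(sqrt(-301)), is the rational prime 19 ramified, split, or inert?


K = Q(sqrt(-301)). Since d mod 4 = 3, disc(K) = -1204.
Check p | disc: -1204 mod 19 = 12.
p does not divide disc. Compute Legendre symbol (d/p):
3^((19-1)/2) mod 19 = -1
(d/p) = -1, so p is inert: (p) stays prime with e=1, f=2, g=1.
Therefore p is inert.

inert


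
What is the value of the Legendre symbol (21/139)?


p = 139 is prime, so compute (21/139) with the reciprocity algorithm (Jacobi-symbol steps: pull out 2s via (2/n), flip via reciprocity, reduce):
  reciprocity: (21/139) -> +(139/21)
  reduce: (13/21)
  reciprocity: (13/21) -> +(21/13)
  reduce: (8/13)
  pull out 2: (2/13) = -1  (since 13 mod 8 = 5)
  pull out 2: (2/13) = -1  (since 13 mod 8 = 5)
  pull out 2: (2/13) = -1  (since 13 mod 8 = 5)
  (1/13) = 1
Product of signs = -1
(21/139) = -1

-1


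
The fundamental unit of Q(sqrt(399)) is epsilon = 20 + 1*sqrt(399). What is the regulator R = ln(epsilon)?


epsilon = 20 + 1*sqrt(399)
= 39.9750
R = ln(39.9750)
= 3.6883

3.6883


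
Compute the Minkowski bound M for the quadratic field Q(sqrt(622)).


d = 622, d mod 4 = 2, so disc(K) = 4d = 2488; |disc(K)| = 2488
Real quadratic field, so n = 2, s = r2 = 0, r1 = 2
M = (n!/n^n) * (4/pi)^s * sqrt(|disc(K)|) = (2!/2^2) * (4/pi)^0 * sqrt(2488)
= 0.5 * 1.000000 * 49.879856
= 24.9399

24.9399


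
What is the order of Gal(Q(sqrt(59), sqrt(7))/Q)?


The 2 square roots of distinct primes are multiplicatively independent over Q,
so [K:Q] = 2^2 and Gal(K/Q) is isomorphic to (Z/2Z)^2.
|Gal| = 2^2 = 4

4


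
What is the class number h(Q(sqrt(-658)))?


K = Q(sqrt(-658)). d mod 4 = 2, so D = disc(K) = 4d = -2632
h(K) equals the number of primitive reduced positive-definite forms (a, b, c) = a*x^2 + b*x*y + c*y^2 with b^2 - 4ac = D,
where reduced means |b| <= a <= c, with b >= 0 whenever |b| = a or a = c, and primitive means gcd(a, b, c) = 1.
Reduced forces 3a^2 <= |D| = 2632, so 1 <= a <= 29; b must have the parity of D, and c = (b^2 - D)/(4a) must be an integer >= a.
Enumerate a = 1..29, b in [-a, a]:
  a=1: (1, 0, 658)  [1]
  a=2: (2, 0, 329)  [1]
  a=3..6: none
  a=7: (7, 0, 94)  [1]
  a=8..13: none
  a=14: (14, 0, 47)  [1]
  a=15..18: none
  a=19: (19, -16, 38), (19, 16, 38)  [2]
  a=20..22: none
  a=23: (23, -6, 29), (23, 6, 29)  [2]
  a=24..29: none
Total reduced forms: 1 + 1 + 1 + 1 + 2 + 2 = 8
h = 8

8


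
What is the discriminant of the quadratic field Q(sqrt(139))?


For K = Q(sqrt(d)) with d squarefree: disc(K) = d if d = 1 mod 4, and disc(K) = 4d if d = 2 or 3 mod 4.
Here d = 139, and d mod 4 = 3.
d = 3 mod 4, not 1 (O_K = Z[sqrt(d)]), so disc(K) = 4d = 4 * (139) = 556

556


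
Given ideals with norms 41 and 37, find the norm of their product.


N(IJ) = N(I) * N(J)
= 41 * 37
= 1517

1517


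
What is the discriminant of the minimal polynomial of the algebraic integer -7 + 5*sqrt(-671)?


The element -7 + 5*sqrt(-671) has minimal polynomial:
x^2 + 14*x + 16824
Discriminant = (14)^2 - 4*(16824)
= 196 - 67296
= -67100

-67100


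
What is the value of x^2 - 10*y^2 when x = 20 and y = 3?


x^2 - d*y^2
= 20^2 - 10*3^2
= 400 - 90
= 310

310


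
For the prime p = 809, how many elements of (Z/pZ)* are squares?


For prime p, the number of non-zero quadratic residues is (p-1)/2.
= (809-1)/2
= 404

404


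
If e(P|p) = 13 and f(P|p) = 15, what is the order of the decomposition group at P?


|D_P| = e * f
= 13 * 15
= 195

195


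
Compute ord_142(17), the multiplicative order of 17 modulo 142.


We want ord_142(17), the smallest k >= 1 with 17^k = 1 mod 142.
n = 142 = 2 * 71, phi(142) = 70; the order divides phi(n).
Divisors of 70: 1, 2, 5, 7, 10, 14, 35, 70
Repeated squaring mod 142: 17^1 = 17, 17^2 = 5, 17^4 = 25, 17^8 = 57, 17^16 = 125, 17^32 = 5, 17^64 = 25
Test divisors in increasing order:
  k=1: 17^1 = 17 mod 142
  k=2: 17^2 = 5 mod 142
  k=5: 17^5 = 25 * 17 = 141 mod 142
  k=7: 17^7 = 25 * 5 * 17 = 137 mod 142
  k=10: 17^10 = 57 * 5 = 1 mod 142  <- first divisor giving 1
Order = 10

10


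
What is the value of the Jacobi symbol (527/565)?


Compute (527/565) via quadratic reciprocity:
  reciprocity: (527/565) -> +(565/527)
  reduce: (38/527)
  pull out 2: (2/527) = +1  (since 527 mod 8 = 7)
  reciprocity: (19/527) -> -(527/19)
  reduce: (14/19)
  pull out 2: (2/19) = -1  (since 19 mod 8 = 3)
  reciprocity: (7/19) -> -(19/7)
  reduce: (5/7)
  reciprocity: (5/7) -> +(7/5)
  reduce: (2/5)
  pull out 2: (2/5) = -1  (since 5 mod 8 = 5)
  (1/5) = 1
Product of signs = 1

1


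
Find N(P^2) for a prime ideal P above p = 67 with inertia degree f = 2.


N(P^a) = p^(a*f)
= 67^(2*2)
= 67^4
= 20151121

20151121


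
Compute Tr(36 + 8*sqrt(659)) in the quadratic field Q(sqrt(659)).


Tr(a + b*sqrt(d)) = (a + b*sqrt(d)) + (a - b*sqrt(d)) = 2a
= 2 * (36)
= 72

72


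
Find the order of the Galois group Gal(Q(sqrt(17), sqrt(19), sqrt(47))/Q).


The 3 square roots of distinct primes are multiplicatively independent over Q,
so [K:Q] = 2^3 and Gal(K/Q) is isomorphic to (Z/2Z)^3.
|Gal| = 2^3 = 8

8


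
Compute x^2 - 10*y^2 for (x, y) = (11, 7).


x^2 - d*y^2
= 11^2 - 10*7^2
= 121 - 490
= -369

-369


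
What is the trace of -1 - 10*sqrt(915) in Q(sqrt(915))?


Tr(a + b*sqrt(d)) = (a + b*sqrt(d)) + (a - b*sqrt(d)) = 2a
= 2 * (-1)
= -2

-2


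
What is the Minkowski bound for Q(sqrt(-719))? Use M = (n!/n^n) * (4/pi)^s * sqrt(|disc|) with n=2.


d = -719, d mod 4 = 1, so disc(K) = d = -719; |disc(K)| = 719
Imaginary quadratic field, so n = 2, s = r2 = 1, r1 = 0
M = (n!/n^n) * (4/pi)^s * sqrt(|disc(K)|) = (2!/2^2) * (4/pi)^1 * sqrt(719)
= 0.5 * 1.273240 * 26.814175
= 17.0704

17.0704


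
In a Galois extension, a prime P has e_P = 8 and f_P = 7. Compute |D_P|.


|D_P| = e * f
= 8 * 7
= 56

56


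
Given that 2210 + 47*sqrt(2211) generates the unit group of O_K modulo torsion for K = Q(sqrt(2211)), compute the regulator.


epsilon = 2210 + 47*sqrt(2211)
= 4419.9998
R = ln(4419.9998)
= 8.3939

8.3939


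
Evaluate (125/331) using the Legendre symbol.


p = 331 is prime, so compute (125/331) with the reciprocity algorithm (Jacobi-symbol steps: pull out 2s via (2/n), flip via reciprocity, reduce):
  reciprocity: (125/331) -> +(331/125)
  reduce: (81/125)
  reciprocity: (81/125) -> +(125/81)
  reduce: (44/81)
  pull out 2: (2/81) = +1  (since 81 mod 8 = 1)
  pull out 2: (2/81) = +1  (since 81 mod 8 = 1)
  reciprocity: (11/81) -> +(81/11)
  reduce: (4/11)
  pull out 2: (2/11) = -1  (since 11 mod 8 = 3)
  pull out 2: (2/11) = -1  (since 11 mod 8 = 3)
  (1/11) = 1
Product of signs = 1
(125/331) = 1

1


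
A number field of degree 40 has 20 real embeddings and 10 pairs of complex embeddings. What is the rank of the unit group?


By Dirichlet's unit theorem:
rank = r1 + r2 - 1
= 20 + 10 - 1
= 29

29


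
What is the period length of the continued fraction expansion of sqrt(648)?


Run the CF algorithm for sqrt(648).
a_0 = floor(sqrt(648)) = 25; set m_0=0, q_0=1.
Recurrence: m' = q*a - m,  q' = (d - m'^2)/q,  a' = floor((a_0 + m')/q').
  step 1: m=25, q=23, a=2
  step 2: m=21, q=9, a=5
  step 3: m=24, q=8, a=6
  step 4: m=24, q=9, a=5
  step 5: m=21, q=23, a=2
  step 6: m=25, q=1, a=50
a_6 = 2*a_0 = 50, so the period closes here.
sqrt(648) = [25; 2, 5, 6, 5, 2, 50]
Period length = 6

6


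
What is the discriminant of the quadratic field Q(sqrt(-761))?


For K = Q(sqrt(d)) with d squarefree: disc(K) = d if d = 1 mod 4, and disc(K) = 4d if d = 2 or 3 mod 4.
Here d = -761, and d mod 4 = 3.
d = 3 mod 4, not 1 (O_K = Z[sqrt(d)]), so disc(K) = 4d = 4 * (-761) = -3044

-3044


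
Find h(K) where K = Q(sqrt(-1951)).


K = Q(sqrt(-1951)). d mod 4 = 1, so D = disc(K) = d = -1951
h(K) equals the number of primitive reduced positive-definite forms (a, b, c) = a*x^2 + b*x*y + c*y^2 with b^2 - 4ac = D,
where reduced means |b| <= a <= c, with b >= 0 whenever |b| = a or a = c, and primitive means gcd(a, b, c) = 1.
Reduced forces 3a^2 <= |D| = 1951, so 1 <= a <= 25; b must have the parity of D, and c = (b^2 - D)/(4a) must be an integer >= a.
Enumerate a = 1..25, b in [-a, a]:
  a=1: (1, 1, 488)  [1]
  a=2: (2, -1, 244), (2, 1, 244)  [2]
  a=3: none
  a=4: (4, -1, 122), (4, 1, 122)  [2]
  a=5: (5, -3, 98), (5, 3, 98)  [2]
  a=6: none
  a=7: (7, -3, 70), (7, 3, 70)  [2]
  a=8: (8, -1, 61), (8, 1, 61)  [2]
  a=9: none
  a=10: (10, -7, 50), (10, -3, 49), (10, 3, 49), (10, 7, 50)  [4]
  a=11..12: none
  a=13: (13, -5, 38), (13, 5, 38)  [2]
  a=14: (14, -11, 37), (14, -3, 35), (14, 3, 35), (14, 11, 37)  [4]
  a=15: none
  a=16: (16, -15, 34), (16, 15, 34)  [2]
  a=17: (17, -15, 32), (17, 15, 32)  [2]
  a=18: none
  a=19: (19, -5, 26), (19, 5, 26)  [2]
  a=20: (20, -17, 28), (20, -7, 25), (20, 7, 25), (20, 17, 28)  [4]
  a=21..22: none
  a=23: (23, -21, 26), (23, 21, 26)  [2]
  a=24..25: none
Total reduced forms: 1 + 2 + 2 + 2 + 2 + 2 + 4 + 2 + 4 + 2 + 2 + 2 + 4 + 2 = 33
h = 33

33


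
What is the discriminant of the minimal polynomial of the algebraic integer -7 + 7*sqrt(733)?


The element -7 + 7*sqrt(733) has minimal polynomial:
x^2 + 14*x - 35868
Discriminant = (14)^2 - 4*(-35868)
= 196 + 143472
= 143668

143668


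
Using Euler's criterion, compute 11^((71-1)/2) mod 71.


p = 71 is prime and the exponent is (p-1)/2 = 35, so by Euler's criterion 11^35 = (11/71) = +1 or -1 mod 71.
Compute by square-and-multiply:
  35 = 32 + 2 + 1 (binary 100011)
  Repeated squaring mod 71: 11^1 = 11, 11^2 = 50, 11^4 = 15, 11^8 = 12, 11^16 = 2, 11^32 = 4
  11^35 = 11^32 * 11^2 * 11^1 = 4 * 50 * 11 mod 71
    4 * 50 = 200 = 58 mod 71
    58 * 11 = 638 = 70 mod 71
  11^35 = 70 mod 71
Result 70 = p - 1 = -1 mod 71: 11 is a quadratic non-residue mod 71. As a residue in [0, p-1] the value is 70.
11^35 mod 71 = 70

70


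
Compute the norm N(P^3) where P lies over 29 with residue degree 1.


N(P^a) = p^(a*f)
= 29^(3*1)
= 29^3
= 24389

24389


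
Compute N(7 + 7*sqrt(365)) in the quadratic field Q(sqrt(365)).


N(a + b*sqrt(d)) = a^2 - d*b^2
= (7)^2 - (365)*(7)^2
= 49 - 17885
= -17836

-17836


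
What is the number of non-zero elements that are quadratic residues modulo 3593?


For prime p, the number of non-zero quadratic residues is (p-1)/2.
= (3593-1)/2
= 1796

1796


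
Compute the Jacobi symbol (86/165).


Compute (86/165) via quadratic reciprocity:
  pull out 2: (2/165) = -1  (since 165 mod 8 = 5)
  reciprocity: (43/165) -> +(165/43)
  reduce: (36/43)
  pull out 2: (2/43) = -1  (since 43 mod 8 = 3)
  pull out 2: (2/43) = -1  (since 43 mod 8 = 3)
  reciprocity: (9/43) -> +(43/9)
  reduce: (7/9)
  reciprocity: (7/9) -> +(9/7)
  reduce: (2/7)
  pull out 2: (2/7) = +1  (since 7 mod 8 = 7)
  (1/7) = 1
Product of signs = -1

-1


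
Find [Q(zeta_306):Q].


The degree equals Euler's totient phi(306).
306 = 2 * 3^2 * 17
phi(306) = 96

96


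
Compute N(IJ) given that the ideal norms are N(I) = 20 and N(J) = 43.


N(IJ) = N(I) * N(J)
= 20 * 43
= 860

860


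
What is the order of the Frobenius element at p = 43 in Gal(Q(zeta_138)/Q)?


The Frobenius at p in Gal(Q(zeta_n)/Q) = (Z/nZ)* is the class of p, so its order is ord_138(43), the smallest k >= 1 with 43^k = 1 mod 138.
n = 138 = 2 * 3 * 23, phi(138) = 44; the order divides phi(n).
Divisors of 44: 1, 2, 4, 11, 22, 44
Repeated squaring mod 138: 43^1 = 43, 43^2 = 55, 43^4 = 127, 43^8 = 121, 43^16 = 13, 43^32 = 31
Test divisors in increasing order:
  k=1: 43^1 = 43 mod 138
  k=2: 43^2 = 55 mod 138
  k=4: 43^4 = 127 mod 138
  k=11: 43^11 = 121 * 55 * 43 = 91 mod 138
  k=22: 43^22 = 13 * 127 * 55 = 1 mod 138  <- first divisor giving 1
Order = 22

22


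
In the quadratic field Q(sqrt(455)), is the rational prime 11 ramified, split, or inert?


K = Q(sqrt(455)). Since d mod 4 = 3, disc(K) = 1820.
Check p | disc: 1820 mod 11 = 5.
p does not divide disc. Compute Legendre symbol (d/p):
4^((11-1)/2) mod 11 = 1
(d/p) = 1, so p splits: (p) = P*P' with e=1, f=1, g=2.
Therefore p is split.

split


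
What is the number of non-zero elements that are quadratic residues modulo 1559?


For prime p, the number of non-zero quadratic residues is (p-1)/2.
= (1559-1)/2
= 779

779


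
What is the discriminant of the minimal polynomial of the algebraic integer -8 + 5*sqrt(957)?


The element -8 + 5*sqrt(957) has minimal polynomial:
x^2 + 16*x - 23861
Discriminant = (16)^2 - 4*(-23861)
= 256 + 95444
= 95700

95700


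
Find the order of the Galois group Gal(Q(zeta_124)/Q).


|Gal(Q(zeta_124)/Q)| = phi(124)
= 60

60


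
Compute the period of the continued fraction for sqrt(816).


Run the CF algorithm for sqrt(816).
a_0 = floor(sqrt(816)) = 28; set m_0=0, q_0=1.
Recurrence: m' = q*a - m,  q' = (d - m'^2)/q,  a' = floor((a_0 + m')/q').
  step 1: m=28, q=32, a=1
  step 2: m=4, q=25, a=1
  step 3: m=21, q=15, a=3
  step 4: m=24, q=16, a=3
  step 5: m=24, q=15, a=3
  step 6: m=21, q=25, a=1
  step 7: m=4, q=32, a=1
  step 8: m=28, q=1, a=56
a_8 = 2*a_0 = 56, so the period closes here.
sqrt(816) = [28; 1, 1, 3, 3, 3, 1, 1, 56]
Period length = 8

8


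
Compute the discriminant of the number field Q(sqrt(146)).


For K = Q(sqrt(d)) with d squarefree: disc(K) = d if d = 1 mod 4, and disc(K) = 4d if d = 2 or 3 mod 4.
Here d = 146, and d mod 4 = 2.
d = 2 mod 4, not 1 (O_K = Z[sqrt(d)]), so disc(K) = 4d = 4 * (146) = 584

584


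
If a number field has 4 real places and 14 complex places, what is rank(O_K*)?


By Dirichlet's unit theorem:
rank = r1 + r2 - 1
= 4 + 14 - 1
= 17

17


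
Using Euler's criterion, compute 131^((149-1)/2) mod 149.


p = 149 is prime and the exponent is (p-1)/2 = 74, so by Euler's criterion 131^74 = (131/149) = +1 or -1 mod 149.
Compute by square-and-multiply:
  74 = 64 + 8 + 2 (binary 1001010)
  Repeated squaring mod 149: 131^1 = 131, 131^2 = 26, 131^4 = 80, 131^8 = 142, 131^16 = 49, 131^32 = 17, 131^64 = 140
  131^74 = 131^64 * 131^8 * 131^2 = 140 * 142 * 26 mod 149
    140 * 142 = 19880 = 63 mod 149
    63 * 26 = 1638 = 148 mod 149
  131^74 = 148 mod 149
Result 148 = p - 1 = -1 mod 149: 131 is a quadratic non-residue mod 149. As a residue in [0, p-1] the value is 148.
131^74 mod 149 = 148

148


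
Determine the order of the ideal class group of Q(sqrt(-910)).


K = Q(sqrt(-910)). d mod 4 = 2, so D = disc(K) = 4d = -3640
h(K) equals the number of primitive reduced positive-definite forms (a, b, c) = a*x^2 + b*x*y + c*y^2 with b^2 - 4ac = D,
where reduced means |b| <= a <= c, with b >= 0 whenever |b| = a or a = c, and primitive means gcd(a, b, c) = 1.
Reduced forces 3a^2 <= |D| = 3640, so 1 <= a <= 34; b must have the parity of D, and c = (b^2 - D)/(4a) must be an integer >= a.
Enumerate a = 1..34, b in [-a, a]:
  a=1: (1, 0, 910)  [1]
  a=2: (2, 0, 455)  [1]
  a=3..4: none
  a=5: (5, 0, 182)  [1]
  a=6: none
  a=7: (7, 0, 130)  [1]
  a=8..9: none
  a=10: (10, 0, 91)  [1]
  a=11: (11, -10, 85), (11, 10, 85)  [2]
  a=12: none
  a=13: (13, 0, 70)  [1]
  a=14: (14, 0, 65)  [1]
  a=15..16: none
  a=17: (17, -10, 55), (17, 10, 55)  [2]
  a=18..21: none
  a=22: (22, -12, 43), (22, 12, 43)  [2]
  a=23..25: none
  a=26: (26, 0, 35)  [1]
  a=27..30: none
  a=31: (31, -24, 34), (31, 24, 34)  [2]
  a=32..34: none
Total reduced forms: 1 + 1 + 1 + 1 + 1 + 2 + 1 + 1 + 2 + 2 + 1 + 2 = 16
h = 16

16


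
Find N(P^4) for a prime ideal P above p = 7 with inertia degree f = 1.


N(P^a) = p^(a*f)
= 7^(4*1)
= 7^4
= 2401

2401


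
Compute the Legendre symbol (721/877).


p = 877 is prime, so compute (721/877) with the reciprocity algorithm (Jacobi-symbol steps: pull out 2s via (2/n), flip via reciprocity, reduce):
  reciprocity: (721/877) -> +(877/721)
  reduce: (156/721)
  pull out 2: (2/721) = +1  (since 721 mod 8 = 1)
  pull out 2: (2/721) = +1  (since 721 mod 8 = 1)
  reciprocity: (39/721) -> +(721/39)
  reduce: (19/39)
  reciprocity: (19/39) -> -(39/19)
  reduce: (1/19)
  (1/19) = 1
Product of signs = -1
(721/877) = -1

-1


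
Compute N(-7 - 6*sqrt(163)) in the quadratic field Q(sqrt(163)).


N(a + b*sqrt(d)) = a^2 - d*b^2
= (-7)^2 - (163)*(-6)^2
= 49 - 5868
= -5819

-5819


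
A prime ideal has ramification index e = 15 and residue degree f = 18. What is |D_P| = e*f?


|D_P| = e * f
= 15 * 18
= 270

270


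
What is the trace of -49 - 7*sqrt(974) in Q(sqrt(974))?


Tr(a + b*sqrt(d)) = (a + b*sqrt(d)) + (a - b*sqrt(d)) = 2a
= 2 * (-49)
= -98

-98


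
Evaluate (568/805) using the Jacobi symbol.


Compute (568/805) via quadratic reciprocity:
  pull out 2: (2/805) = -1  (since 805 mod 8 = 5)
  pull out 2: (2/805) = -1  (since 805 mod 8 = 5)
  pull out 2: (2/805) = -1  (since 805 mod 8 = 5)
  reciprocity: (71/805) -> +(805/71)
  reduce: (24/71)
  pull out 2: (2/71) = +1  (since 71 mod 8 = 7)
  pull out 2: (2/71) = +1  (since 71 mod 8 = 7)
  pull out 2: (2/71) = +1  (since 71 mod 8 = 7)
  reciprocity: (3/71) -> -(71/3)
  reduce: (2/3)
  pull out 2: (2/3) = -1  (since 3 mod 8 = 3)
  (1/3) = 1
Product of signs = -1

-1
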